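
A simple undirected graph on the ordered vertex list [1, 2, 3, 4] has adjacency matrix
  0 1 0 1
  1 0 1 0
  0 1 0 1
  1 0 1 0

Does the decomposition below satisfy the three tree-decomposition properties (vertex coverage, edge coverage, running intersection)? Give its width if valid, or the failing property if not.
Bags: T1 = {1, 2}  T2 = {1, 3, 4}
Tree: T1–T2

No — edge (3,2) lies in no bag.

A tree decomposition must satisfy three properties: every vertex lies in some bag; for every edge, both endpoints lie together in some bag; and for every vertex, the bags containing it form a connected subtree. Here edge (3,2) lies in no bag, so the decomposition is invalid.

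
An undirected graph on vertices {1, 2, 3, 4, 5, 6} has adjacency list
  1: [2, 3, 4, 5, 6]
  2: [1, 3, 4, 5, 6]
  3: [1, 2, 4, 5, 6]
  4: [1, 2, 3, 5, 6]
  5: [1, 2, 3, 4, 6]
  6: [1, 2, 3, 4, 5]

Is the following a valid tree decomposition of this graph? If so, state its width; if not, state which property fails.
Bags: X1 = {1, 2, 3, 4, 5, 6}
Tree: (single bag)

Checking the three conditions: (i) the bags cover all of {1, 2, 3, 4, 5, 6}; (ii) for each edge, some bag contains both endpoints; (iii) the bags containing any fixed vertex form a subtree. All hold, so the decomposition is valid with width 6 − 1 = 5.

Yes; width 5.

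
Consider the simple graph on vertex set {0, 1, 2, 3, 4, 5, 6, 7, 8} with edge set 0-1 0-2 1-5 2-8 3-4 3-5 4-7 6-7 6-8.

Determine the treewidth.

2

A width-2 tree decomposition is:
Bags: B1 = {0, 1, 2}  B2 = {1, 2, 5}  B3 = {2, 3, 5}  B4 = {2, 3, 4}  B5 = {2, 4, 7}  B6 = {2, 6, 7}  B7 = {2, 6, 8}
Tree: B1–B2, B2–B3, B3–B4, B4–B5, B5–B6, B6–B7
The largest bag has 3 vertices, giving width 2; this decomposition certifies tw(G) ≤ 2. The edges 2–0–1–5–3–4–7–6–8–2 form a cycle, so G is not a tree and its treewidth is at least 2. Hence tw(G) = 2 exactly.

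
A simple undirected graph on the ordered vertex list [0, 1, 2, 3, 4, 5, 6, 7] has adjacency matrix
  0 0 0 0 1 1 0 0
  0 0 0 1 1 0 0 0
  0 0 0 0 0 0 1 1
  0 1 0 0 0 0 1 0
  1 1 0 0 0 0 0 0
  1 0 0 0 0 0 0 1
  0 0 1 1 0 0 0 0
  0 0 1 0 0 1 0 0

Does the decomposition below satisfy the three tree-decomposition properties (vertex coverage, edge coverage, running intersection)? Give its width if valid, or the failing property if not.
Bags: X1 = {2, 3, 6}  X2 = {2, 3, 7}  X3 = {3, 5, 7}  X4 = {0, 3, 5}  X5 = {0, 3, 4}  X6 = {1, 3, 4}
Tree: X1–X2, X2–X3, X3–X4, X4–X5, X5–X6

Every vertex of G appears in some bag (union = {0, 1, 2, 3, 4, 5, 6, 7}); every edge is covered by a bag; and for each vertex v the set of bags containing v is connected in the bag tree. The decomposition is therefore valid. The largest bag has 3 vertices, so the width is 2.

Yes; width 2.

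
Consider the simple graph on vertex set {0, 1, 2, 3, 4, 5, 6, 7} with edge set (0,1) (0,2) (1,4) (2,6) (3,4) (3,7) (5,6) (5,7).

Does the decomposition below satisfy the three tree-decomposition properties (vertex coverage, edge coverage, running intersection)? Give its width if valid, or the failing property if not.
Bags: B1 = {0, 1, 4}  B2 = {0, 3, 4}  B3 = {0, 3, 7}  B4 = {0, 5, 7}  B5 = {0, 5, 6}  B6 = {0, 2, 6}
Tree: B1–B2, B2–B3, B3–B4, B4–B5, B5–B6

Vertex coverage: the bags together contain {0, 1, 2, 3, 4, 5, 6, 7}, the full vertex set. Edge coverage: each edge of G has both endpoints in at least one bag. Running intersection: for every vertex, the bags containing it form a connected subtree. All three properties hold, so this is a valid tree decomposition of width max|bag| − 1 = 2, and hence tw(G) ≤ 2.

Yes; width 2.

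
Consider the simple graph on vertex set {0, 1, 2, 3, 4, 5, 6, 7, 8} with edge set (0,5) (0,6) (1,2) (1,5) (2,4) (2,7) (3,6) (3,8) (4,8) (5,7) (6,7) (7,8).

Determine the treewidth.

3

A width-3 tree decomposition is:
Bags: B1 = {1, 2, 4, 8}  B2 = {1, 2, 7, 8}  B3 = {1, 5, 7, 8}  B4 = {3, 5, 7, 8}  B5 = {3, 5, 6, 7}  B6 = {0, 3, 5, 6}
Tree: B1–B2, B2–B3, B3–B4, B4–B5, B5–B6
Each bag holds 4 vertices, so the decomposition has width 3, which upper-bounds the treewidth. For the lower bound: the 4 vertex sets {1,2,4}, {8}, {7}, {0,3,5,6} are disjoint, each induces a connected subgraph, and every pair is joined by at least one edge of G. Contracting each set to a single vertex therefore yields K_{4} as a minor, and since treewidth is minor-monotone, tw(G) ≥ tw(K_{4}) = 3. Therefore the treewidth is 3.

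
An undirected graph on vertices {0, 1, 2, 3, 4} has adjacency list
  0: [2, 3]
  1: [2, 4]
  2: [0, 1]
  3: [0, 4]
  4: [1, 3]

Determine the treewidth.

A width-2 tree decomposition is:
Bags: B1 = {0, 1, 2}  B2 = {0, 1, 3}  B3 = {1, 3, 4}
Tree: B1–B2, B2–B3
Every bag has size at most 3, so the width is 3 − 1 = 2 and tw(G) ≤ 2. The edges 1–2–0–3–4–1 form a cycle, so G is not a tree and its treewidth is at least 2. Combining the bounds, tw(G) = 2.

2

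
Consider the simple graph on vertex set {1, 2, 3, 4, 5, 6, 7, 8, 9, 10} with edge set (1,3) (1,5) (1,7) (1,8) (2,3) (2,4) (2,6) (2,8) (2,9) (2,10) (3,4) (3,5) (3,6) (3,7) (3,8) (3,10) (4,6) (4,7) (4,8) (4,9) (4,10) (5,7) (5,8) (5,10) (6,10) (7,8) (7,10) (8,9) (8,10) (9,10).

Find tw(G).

A width-4 tree decomposition is:
Bags: B1 = {2, 4, 8, 9, 10}  B2 = {2, 3, 4, 8, 10}  B3 = {2, 3, 4, 6, 10}  B4 = {3, 4, 7, 8, 10}  B5 = {3, 5, 7, 8, 10}  B6 = {1, 3, 5, 7, 8}
Tree: B1–B2, B2–B3, B2–B4, B4–B5, B5–B6
The largest bag has 5 vertices, giving width 4; this decomposition certifies tw(G) ≤ 4. Conversely, {2, 4, 8, 9, 10} is a clique of size 5, and the vertices of any clique must share a bag in every tree decomposition; so some bag has ≥ 5 vertices and tw(G) ≥ 4. Combining the bounds, tw(G) = 4.

4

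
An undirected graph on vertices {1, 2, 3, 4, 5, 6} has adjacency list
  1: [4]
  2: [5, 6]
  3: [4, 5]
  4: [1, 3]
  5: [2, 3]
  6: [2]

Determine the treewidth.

A width-1 tree decomposition is:
Bags: B1 = {1, 4}  B2 = {3, 4}  B3 = {3, 5}  B4 = {2, 5}  B5 = {2, 6}
Tree: B1–B2, B2–B3, B3–B4, B4–B5
Every bag has size at most 2, so the width is 2 − 1 = 1 and tw(G) ≤ 1. G has an edge, so its treewidth is at least 1. Therefore the treewidth is 1.

1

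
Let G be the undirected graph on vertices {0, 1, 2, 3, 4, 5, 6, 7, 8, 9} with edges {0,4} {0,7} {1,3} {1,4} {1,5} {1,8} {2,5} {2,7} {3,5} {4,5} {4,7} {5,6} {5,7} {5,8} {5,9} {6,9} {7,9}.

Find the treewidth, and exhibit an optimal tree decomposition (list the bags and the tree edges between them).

Treewidth 2.
One such decomposition:
Bags: B1 = {1, 4, 5}  B2 = {4, 5, 7}  B3 = {2, 5, 7}  B4 = {5, 7, 9}  B5 = {0, 4, 7}  B6 = {1, 5, 8}  B7 = {5, 6, 9}  B8 = {1, 3, 5}
Tree: B1–B2, B2–B3, B3–B4, B2–B5, B1–B6, B4–B7, B1–B8

Every bag has size at most 3, so the width is 3 − 1 = 2 and tw(G) ≤ 2. For the lower bound, the 3 vertices {0, 4, 7} are pairwise adjacent, and any tree decomposition puts a clique entirely inside one bag — forcing width ≥ 2. Therefore the treewidth is 2.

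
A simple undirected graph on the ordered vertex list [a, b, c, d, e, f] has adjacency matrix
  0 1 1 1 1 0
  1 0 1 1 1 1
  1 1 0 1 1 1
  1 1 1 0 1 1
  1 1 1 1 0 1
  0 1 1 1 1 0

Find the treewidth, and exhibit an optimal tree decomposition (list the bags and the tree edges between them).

Treewidth 4.
One optimal decomposition is:
Bags: B1 = {a, b, c, d, e}  B2 = {b, c, d, e, f}
Tree: B1–B2

The largest bag has 5 vertices, giving width 4; this decomposition certifies tw(G) ≤ 4. For the lower bound, the 5 vertices {b, c, d, e, f} are pairwise adjacent, and any tree decomposition puts a clique entirely inside one bag — forcing width ≥ 4. The upper and lower bounds meet at 4, so that is the treewidth.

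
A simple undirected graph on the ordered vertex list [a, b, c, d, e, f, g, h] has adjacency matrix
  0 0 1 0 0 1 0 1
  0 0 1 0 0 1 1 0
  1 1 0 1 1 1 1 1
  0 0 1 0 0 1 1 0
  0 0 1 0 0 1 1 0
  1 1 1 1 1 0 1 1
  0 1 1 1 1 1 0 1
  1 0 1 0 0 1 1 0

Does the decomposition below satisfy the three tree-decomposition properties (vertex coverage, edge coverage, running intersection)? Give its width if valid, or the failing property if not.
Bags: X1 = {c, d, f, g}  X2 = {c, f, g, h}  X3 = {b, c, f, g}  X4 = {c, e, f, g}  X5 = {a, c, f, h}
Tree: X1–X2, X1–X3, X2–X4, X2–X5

Every vertex of G appears in some bag (union = {a, b, c, d, e, f, g, h}); every edge is covered by a bag; and for each vertex v the set of bags containing v is connected in the bag tree. The decomposition is therefore valid. The largest bag has 4 vertices, so the width is 3.

Yes; width 3.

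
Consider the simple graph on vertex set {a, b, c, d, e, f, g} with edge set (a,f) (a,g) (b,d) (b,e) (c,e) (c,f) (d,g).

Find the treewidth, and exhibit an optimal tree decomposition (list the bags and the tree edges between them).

Treewidth 2.
One optimal decomposition is:
Bags: B1 = {a, d, g}  B2 = {a, b, d}  B3 = {a, b, e}  B4 = {a, c, e}  B5 = {a, c, f}
Tree: B1–B2, B2–B3, B3–B4, B4–B5

The largest bag has 3 vertices, giving width 2; this decomposition certifies tw(G) ≤ 2. Since a–g–d–b–e–c–f–a is a cycle in G, G is not acyclic. Forests are exactly the graphs of treewidth ≤ 1, so tw(G) ≥ 2. Therefore the treewidth is 2.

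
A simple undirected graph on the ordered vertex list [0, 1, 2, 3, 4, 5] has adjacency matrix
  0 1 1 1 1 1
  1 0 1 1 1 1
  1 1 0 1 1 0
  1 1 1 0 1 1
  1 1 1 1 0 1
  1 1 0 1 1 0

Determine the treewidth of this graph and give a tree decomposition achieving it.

Treewidth 4.
One optimal decomposition is:
Bags: B1 = {0, 1, 3, 4, 5}  B2 = {0, 1, 2, 3, 4}
Tree: B1–B2

The largest bag has 5 vertices, giving width 4; this decomposition certifies tw(G) ≤ 4. For the lower bound, the 5 vertices {0, 1, 2, 3, 4} are pairwise adjacent, and any tree decomposition puts a clique entirely inside one bag — forcing width ≥ 4. Combining the bounds, tw(G) = 4.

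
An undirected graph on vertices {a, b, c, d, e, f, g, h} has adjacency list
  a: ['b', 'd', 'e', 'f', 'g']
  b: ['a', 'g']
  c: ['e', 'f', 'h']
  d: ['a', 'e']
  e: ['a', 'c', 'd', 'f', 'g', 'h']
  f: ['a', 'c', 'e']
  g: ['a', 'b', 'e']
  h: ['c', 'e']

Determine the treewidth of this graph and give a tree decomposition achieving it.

Every bag has size at most 3, so the width is 3 − 1 = 2 and tw(G) ≤ 2. For the lower bound, the 3 vertices {c, e, h} are pairwise adjacent, and any tree decomposition puts a clique entirely inside one bag — forcing width ≥ 2. Therefore the treewidth is 2.

Treewidth 2.
One optimal decomposition is:
Bags: B1 = {a, e, g}  B2 = {a, d, e}  B3 = {a, e, f}  B4 = {c, e, f}  B5 = {a, b, g}  B6 = {c, e, h}
Tree: B1–B2, B2–B3, B3–B4, B1–B5, B4–B6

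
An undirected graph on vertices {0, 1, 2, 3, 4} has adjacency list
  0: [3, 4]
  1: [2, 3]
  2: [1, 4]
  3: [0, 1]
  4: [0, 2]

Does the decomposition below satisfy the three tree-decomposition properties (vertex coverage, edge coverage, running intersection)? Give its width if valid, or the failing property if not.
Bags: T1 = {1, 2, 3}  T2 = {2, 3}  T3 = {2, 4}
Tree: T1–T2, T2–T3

No — vertex 0 appears in no bag.

A tree decomposition must satisfy three properties: every vertex lies in some bag; for every edge, both endpoints lie together in some bag; and for every vertex, the bags containing it form a connected subtree. Here vertex 0 appears in no bag, so the decomposition is invalid.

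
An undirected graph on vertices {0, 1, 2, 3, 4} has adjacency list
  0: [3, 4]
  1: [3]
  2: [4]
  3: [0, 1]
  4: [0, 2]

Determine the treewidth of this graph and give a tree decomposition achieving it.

Treewidth 1.
Bags: B1 = {1, 3}  B2 = {0, 3}  B3 = {0, 4}  B4 = {2, 4}
Tree: B1–B2, B2–B3, B3–B4

Every bag has size at most 2, so the width is 2 − 1 = 1 and tw(G) ≤ 1. Since G has at least one edge (e.g. 1–3), it is not an edgeless graph, so tw(G) ≥ 1. Therefore the treewidth is 1.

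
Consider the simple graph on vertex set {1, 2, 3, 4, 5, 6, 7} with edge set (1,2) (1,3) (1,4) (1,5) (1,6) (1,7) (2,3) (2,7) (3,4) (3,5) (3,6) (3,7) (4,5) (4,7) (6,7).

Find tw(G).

3

A width-3 tree decomposition is:
Bags: B1 = {1, 2, 3, 7}  B2 = {1, 3, 6, 7}  B3 = {1, 3, 4, 7}  B4 = {1, 3, 4, 5}
Tree: B1–B2, B1–B3, B3–B4
Each bag holds 4 vertices, so the decomposition has width 3, which upper-bounds the treewidth. On the other hand G contains the 4-clique {1, 3, 4, 5}. A clique must lie in a single bag of any decomposition, so no decomposition can have width below 3. Hence tw(G) = 3 exactly.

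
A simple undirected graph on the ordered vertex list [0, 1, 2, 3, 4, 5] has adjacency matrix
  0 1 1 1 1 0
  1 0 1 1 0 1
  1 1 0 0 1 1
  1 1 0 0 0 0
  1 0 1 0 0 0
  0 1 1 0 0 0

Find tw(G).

A width-2 tree decomposition is:
Bags: B1 = {0, 2, 4}  B2 = {0, 1, 2}  B3 = {1, 2, 5}  B4 = {0, 1, 3}
Tree: B1–B2, B2–B3, B2–B4
Each bag holds 3 vertices, so the decomposition has width 2, which upper-bounds the treewidth. Conversely, {0, 1, 2} is a clique of size 3, and the vertices of any clique must share a bag in every tree decomposition; so some bag has ≥ 3 vertices and tw(G) ≥ 2. Hence tw(G) = 2 exactly.

2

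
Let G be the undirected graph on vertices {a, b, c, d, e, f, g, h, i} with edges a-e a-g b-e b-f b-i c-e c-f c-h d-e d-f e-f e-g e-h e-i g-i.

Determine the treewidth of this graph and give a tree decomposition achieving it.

Treewidth 2.
One optimal decomposition is:
Bags: B1 = {b, e, f}  B2 = {c, e, f}  B3 = {c, e, h}  B4 = {b, e, i}  B5 = {d, e, f}  B6 = {e, g, i}  B7 = {a, e, g}
Tree: B1–B2, B2–B3, B1–B4, B2–B5, B4–B6, B6–B7

Every bag has size at most 3, so the width is 3 − 1 = 2 and tw(G) ≤ 2. On the other hand G contains the 3-clique {d, e, f}. A clique must lie in a single bag of any decomposition, so no decomposition can have width below 2. The upper and lower bounds meet at 2, so that is the treewidth.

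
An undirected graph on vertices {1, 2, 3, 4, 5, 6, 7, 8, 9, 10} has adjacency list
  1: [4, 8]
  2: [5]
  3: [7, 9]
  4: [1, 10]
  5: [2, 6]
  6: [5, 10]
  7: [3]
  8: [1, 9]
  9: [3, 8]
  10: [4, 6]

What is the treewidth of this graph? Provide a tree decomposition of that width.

Each bag holds 2 vertices, so the decomposition has width 1, which upper-bounds the treewidth. G has an edge, so its treewidth is at least 1. Therefore the treewidth is 1.

Treewidth 1.
One such decomposition:
Bags: B1 = {2, 5}  B2 = {5, 6}  B3 = {6, 10}  B4 = {4, 10}  B5 = {1, 4}  B6 = {1, 8}  B7 = {8, 9}  B8 = {3, 9}  B9 = {3, 7}
Tree: B1–B2, B2–B3, B3–B4, B4–B5, B5–B6, B6–B7, B7–B8, B8–B9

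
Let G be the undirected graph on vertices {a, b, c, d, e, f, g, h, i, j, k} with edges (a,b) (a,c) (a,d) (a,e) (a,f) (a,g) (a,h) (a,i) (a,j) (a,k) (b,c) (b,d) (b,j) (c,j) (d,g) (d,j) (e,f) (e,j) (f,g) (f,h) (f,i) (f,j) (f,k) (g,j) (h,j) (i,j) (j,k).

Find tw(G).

A width-3 tree decomposition is:
Bags: B1 = {a, f, g, j}  B2 = {a, f, j, k}  B3 = {a, d, g, j}  B4 = {a, f, i, j}  B5 = {a, f, h, j}  B6 = {a, b, d, j}  B7 = {a, b, c, j}  B8 = {a, e, f, j}
Tree: B1–B2, B1–B3, B2–B4, B4–B5, B3–B6, B6–B7, B4–B8
Every bag has size at most 4, so the width is 4 − 1 = 3 and tw(G) ≤ 3. Conversely, {a, d, g, j} is a clique of size 4, and the vertices of any clique must share a bag in every tree decomposition; so some bag has ≥ 4 vertices and tw(G) ≥ 3. Therefore the treewidth is 3.

3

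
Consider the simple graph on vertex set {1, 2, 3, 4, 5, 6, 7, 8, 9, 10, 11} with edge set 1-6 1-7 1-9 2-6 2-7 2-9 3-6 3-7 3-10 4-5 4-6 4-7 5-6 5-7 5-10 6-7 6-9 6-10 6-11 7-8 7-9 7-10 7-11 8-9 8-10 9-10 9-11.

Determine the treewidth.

3

A width-3 tree decomposition is:
Bags: B1 = {6, 7, 9, 10}  B2 = {5, 6, 7, 10}  B3 = {3, 6, 7, 10}  B4 = {7, 8, 9, 10}  B5 = {2, 6, 7, 9}  B6 = {1, 6, 7, 9}  B7 = {6, 7, 9, 11}  B8 = {4, 5, 6, 7}
Tree: B1–B2, B2–B3, B1–B4, B1–B5, B5–B6, B5–B7, B2–B8
The largest bag has 4 vertices, giving width 3; this decomposition certifies tw(G) ≤ 3. Conversely, {7, 8, 9, 10} is a clique of size 4, and the vertices of any clique must share a bag in every tree decomposition; so some bag has ≥ 4 vertices and tw(G) ≥ 3. Therefore the treewidth is 3.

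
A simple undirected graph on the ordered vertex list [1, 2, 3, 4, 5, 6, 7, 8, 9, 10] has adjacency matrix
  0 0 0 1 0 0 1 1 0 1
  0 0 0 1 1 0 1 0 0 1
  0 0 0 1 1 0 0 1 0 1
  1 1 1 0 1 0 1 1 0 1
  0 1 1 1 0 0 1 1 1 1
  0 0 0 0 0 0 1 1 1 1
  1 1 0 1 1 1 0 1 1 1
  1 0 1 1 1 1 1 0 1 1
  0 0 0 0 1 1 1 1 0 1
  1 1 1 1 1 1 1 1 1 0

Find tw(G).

4

A width-4 tree decomposition is:
Bags: B1 = {5, 7, 8, 9, 10}  B2 = {4, 5, 7, 8, 10}  B3 = {3, 4, 5, 8, 10}  B4 = {2, 4, 5, 7, 10}  B5 = {6, 7, 8, 9, 10}  B6 = {1, 4, 7, 8, 10}
Tree: B1–B2, B2–B3, B2–B4, B1–B5, B2–B6
Every bag has size at most 5, so the width is 5 − 1 = 4 and tw(G) ≤ 4. Conversely, {3, 4, 5, 8, 10} is a clique of size 5, and the vertices of any clique must share a bag in every tree decomposition; so some bag has ≥ 5 vertices and tw(G) ≥ 4. Combining the bounds, tw(G) = 4.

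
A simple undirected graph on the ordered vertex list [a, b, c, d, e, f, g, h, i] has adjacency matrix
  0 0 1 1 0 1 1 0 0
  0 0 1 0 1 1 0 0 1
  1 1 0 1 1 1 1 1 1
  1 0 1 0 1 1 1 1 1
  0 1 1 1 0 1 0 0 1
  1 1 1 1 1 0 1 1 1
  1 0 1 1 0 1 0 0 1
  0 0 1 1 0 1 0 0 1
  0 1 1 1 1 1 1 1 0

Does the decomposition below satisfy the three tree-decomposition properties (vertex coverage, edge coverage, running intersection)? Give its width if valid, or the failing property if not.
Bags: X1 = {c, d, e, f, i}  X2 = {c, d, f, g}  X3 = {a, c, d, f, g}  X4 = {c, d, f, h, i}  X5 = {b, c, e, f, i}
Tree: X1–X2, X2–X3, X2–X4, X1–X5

No — edge (i,g) lies in no bag.

A tree decomposition must satisfy three properties: every vertex lies in some bag; for every edge, both endpoints lie together in some bag; and for every vertex, the bags containing it form a connected subtree. Here edge (i,g) lies in no bag, so the decomposition is invalid.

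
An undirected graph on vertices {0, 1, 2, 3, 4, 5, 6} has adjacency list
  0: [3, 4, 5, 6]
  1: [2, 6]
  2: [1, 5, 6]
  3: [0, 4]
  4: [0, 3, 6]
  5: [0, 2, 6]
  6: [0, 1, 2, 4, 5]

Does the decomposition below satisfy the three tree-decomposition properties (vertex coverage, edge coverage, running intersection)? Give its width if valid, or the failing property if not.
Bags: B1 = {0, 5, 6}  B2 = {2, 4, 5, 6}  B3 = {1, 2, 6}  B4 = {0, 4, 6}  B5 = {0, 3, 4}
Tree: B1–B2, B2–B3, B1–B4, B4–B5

A tree decomposition must satisfy three properties: every vertex lies in some bag; for every edge, both endpoints lie together in some bag; and for every vertex, the bags containing it form a connected subtree. Here bags containing vertex 4 are not connected in the tree, so the decomposition is invalid.

No — bags containing vertex 4 are not connected in the tree.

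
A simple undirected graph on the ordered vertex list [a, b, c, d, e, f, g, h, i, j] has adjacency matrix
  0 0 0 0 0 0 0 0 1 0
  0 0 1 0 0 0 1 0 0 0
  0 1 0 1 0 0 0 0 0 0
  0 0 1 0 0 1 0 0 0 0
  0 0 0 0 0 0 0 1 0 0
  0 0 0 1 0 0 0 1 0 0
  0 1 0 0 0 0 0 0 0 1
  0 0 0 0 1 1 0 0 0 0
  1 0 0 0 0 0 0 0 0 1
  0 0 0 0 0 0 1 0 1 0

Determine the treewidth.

A width-1 tree decomposition is:
Bags: B1 = {e, h}  B2 = {f, h}  B3 = {d, f}  B4 = {c, d}  B5 = {b, c}  B6 = {b, g}  B7 = {g, j}  B8 = {i, j}  B9 = {a, i}
Tree: B1–B2, B2–B3, B3–B4, B4–B5, B5–B6, B6–B7, B7–B8, B8–B9
Every bag has size at most 2, so the width is 2 − 1 = 1 and tw(G) ≤ 1. Any graph with an edge has treewidth ≥ 1, and G has the edge e–h. Combining the bounds, tw(G) = 1.

1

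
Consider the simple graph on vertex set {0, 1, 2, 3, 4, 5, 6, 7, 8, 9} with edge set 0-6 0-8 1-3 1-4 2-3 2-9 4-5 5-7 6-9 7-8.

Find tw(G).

A width-2 tree decomposition is:
Bags: B1 = {0, 7, 8}  B2 = {0, 6, 7}  B3 = {6, 7, 9}  B4 = {2, 7, 9}  B5 = {2, 3, 7}  B6 = {1, 3, 7}  B7 = {1, 4, 7}  B8 = {4, 5, 7}
Tree: B1–B2, B2–B3, B3–B4, B4–B5, B5–B6, B6–B7, B7–B8
The largest bag has 3 vertices, giving width 2; this decomposition certifies tw(G) ≤ 2. Since 7–8–0–6–9–2–3–1–4–5–7 is a cycle in G, G is not acyclic. Forests are exactly the graphs of treewidth ≤ 1, so tw(G) ≥ 2. Therefore the treewidth is 2.

2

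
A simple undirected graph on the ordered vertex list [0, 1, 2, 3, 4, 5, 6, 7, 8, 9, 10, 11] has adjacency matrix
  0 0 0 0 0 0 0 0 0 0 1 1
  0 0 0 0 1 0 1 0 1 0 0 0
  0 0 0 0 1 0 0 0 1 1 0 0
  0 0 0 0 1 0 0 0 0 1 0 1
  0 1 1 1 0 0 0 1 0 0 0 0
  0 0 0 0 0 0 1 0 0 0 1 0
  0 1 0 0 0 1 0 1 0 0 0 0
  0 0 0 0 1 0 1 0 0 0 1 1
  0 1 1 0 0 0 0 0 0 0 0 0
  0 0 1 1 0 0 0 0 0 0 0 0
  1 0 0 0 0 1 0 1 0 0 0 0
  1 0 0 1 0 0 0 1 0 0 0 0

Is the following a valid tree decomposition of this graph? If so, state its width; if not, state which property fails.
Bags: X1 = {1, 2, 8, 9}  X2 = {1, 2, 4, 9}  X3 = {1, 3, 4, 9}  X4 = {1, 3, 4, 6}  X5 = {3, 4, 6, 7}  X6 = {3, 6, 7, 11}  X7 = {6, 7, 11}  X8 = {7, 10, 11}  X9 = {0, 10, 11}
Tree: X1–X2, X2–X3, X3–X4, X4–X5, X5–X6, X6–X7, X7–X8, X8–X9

No — vertex 5 appears in no bag.

A tree decomposition must satisfy three properties: every vertex lies in some bag; for every edge, both endpoints lie together in some bag; and for every vertex, the bags containing it form a connected subtree. Here vertex 5 appears in no bag, so the decomposition is invalid.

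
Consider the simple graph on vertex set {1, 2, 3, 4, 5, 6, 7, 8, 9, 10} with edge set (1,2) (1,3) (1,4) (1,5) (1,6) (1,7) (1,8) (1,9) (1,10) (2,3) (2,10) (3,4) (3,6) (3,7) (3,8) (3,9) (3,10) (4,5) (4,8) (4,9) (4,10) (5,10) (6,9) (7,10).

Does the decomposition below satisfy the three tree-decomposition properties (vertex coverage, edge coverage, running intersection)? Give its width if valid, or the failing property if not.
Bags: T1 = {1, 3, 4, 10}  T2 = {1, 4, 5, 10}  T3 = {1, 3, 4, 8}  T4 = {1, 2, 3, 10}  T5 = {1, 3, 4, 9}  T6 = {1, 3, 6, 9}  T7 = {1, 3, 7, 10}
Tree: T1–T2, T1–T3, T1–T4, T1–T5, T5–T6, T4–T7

Every vertex of G appears in some bag (union = {1, 2, 3, 4, 5, 6, 7, 8, 9, 10}); every edge is covered by a bag; and for each vertex v the set of bags containing v is connected in the bag tree. The decomposition is therefore valid. The largest bag has 4 vertices, so the width is 3.

Yes; width 3.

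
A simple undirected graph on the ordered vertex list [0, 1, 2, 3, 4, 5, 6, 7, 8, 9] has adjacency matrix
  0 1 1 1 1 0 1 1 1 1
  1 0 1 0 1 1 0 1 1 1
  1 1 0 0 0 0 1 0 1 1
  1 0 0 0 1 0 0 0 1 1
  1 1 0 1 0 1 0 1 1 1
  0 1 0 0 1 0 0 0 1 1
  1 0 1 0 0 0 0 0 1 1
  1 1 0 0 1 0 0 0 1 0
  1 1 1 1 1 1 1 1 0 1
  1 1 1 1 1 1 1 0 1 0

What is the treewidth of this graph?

4

A width-4 tree decomposition is:
Bags: B1 = {0, 1, 4, 8, 9}  B2 = {0, 1, 4, 7, 8}  B3 = {0, 1, 2, 8, 9}  B4 = {0, 2, 6, 8, 9}  B5 = {0, 3, 4, 8, 9}  B6 = {1, 4, 5, 8, 9}
Tree: B1–B2, B1–B3, B3–B4, B1–B5, B1–B6
Every bag has size at most 5, so the width is 5 − 1 = 4 and tw(G) ≤ 4. For the lower bound, the 5 vertices {0, 1, 2, 8, 9} are pairwise adjacent, and any tree decomposition puts a clique entirely inside one bag — forcing width ≥ 4. Therefore the treewidth is 4.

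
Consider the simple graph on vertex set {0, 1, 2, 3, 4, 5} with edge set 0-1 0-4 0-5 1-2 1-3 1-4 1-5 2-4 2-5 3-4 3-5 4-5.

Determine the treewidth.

A width-3 tree decomposition is:
Bags: B1 = {1, 3, 4, 5}  B2 = {1, 2, 4, 5}  B3 = {0, 1, 4, 5}
Tree: B1–B2, B2–B3
The largest bag has 4 vertices, giving width 3; this decomposition certifies tw(G) ≤ 3. For the lower bound, the 4 vertices {0, 1, 4, 5} are pairwise adjacent, and any tree decomposition puts a clique entirely inside one bag — forcing width ≥ 3. Therefore the treewidth is 3.

3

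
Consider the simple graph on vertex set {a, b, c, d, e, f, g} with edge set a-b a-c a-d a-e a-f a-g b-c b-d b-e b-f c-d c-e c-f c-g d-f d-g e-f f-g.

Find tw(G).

A width-4 tree decomposition is:
Bags: B1 = {a, b, c, e, f}  B2 = {a, b, c, d, f}  B3 = {a, c, d, f, g}
Tree: B1–B2, B2–B3
The largest bag has 5 vertices, giving width 4; this decomposition certifies tw(G) ≤ 4. For the lower bound, the 5 vertices {a, c, d, f, g} are pairwise adjacent, and any tree decomposition puts a clique entirely inside one bag — forcing width ≥ 4. Combining the bounds, tw(G) = 4.

4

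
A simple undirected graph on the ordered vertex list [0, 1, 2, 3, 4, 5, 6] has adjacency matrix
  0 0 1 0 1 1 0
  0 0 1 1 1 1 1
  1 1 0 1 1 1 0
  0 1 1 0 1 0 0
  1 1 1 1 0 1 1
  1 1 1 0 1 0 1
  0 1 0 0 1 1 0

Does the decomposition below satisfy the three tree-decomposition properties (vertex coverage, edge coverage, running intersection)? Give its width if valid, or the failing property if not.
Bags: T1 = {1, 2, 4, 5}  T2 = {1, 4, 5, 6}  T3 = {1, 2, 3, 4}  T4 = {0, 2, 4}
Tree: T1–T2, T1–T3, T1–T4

A tree decomposition must satisfy three properties: every vertex lies in some bag; for every edge, both endpoints lie together in some bag; and for every vertex, the bags containing it form a connected subtree. Here edge (5,0) lies in no bag, so the decomposition is invalid.

No — edge (5,0) lies in no bag.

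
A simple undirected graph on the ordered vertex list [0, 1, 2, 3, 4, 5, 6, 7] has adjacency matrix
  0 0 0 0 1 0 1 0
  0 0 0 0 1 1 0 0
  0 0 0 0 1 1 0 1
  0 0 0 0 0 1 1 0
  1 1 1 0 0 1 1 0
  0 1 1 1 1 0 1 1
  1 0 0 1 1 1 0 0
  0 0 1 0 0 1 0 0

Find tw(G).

2

A width-2 tree decomposition is:
Bags: B1 = {2, 4, 5}  B2 = {2, 5, 7}  B3 = {1, 4, 5}  B4 = {4, 5, 6}  B5 = {0, 4, 6}  B6 = {3, 5, 6}
Tree: B1–B2, B1–B3, B3–B4, B4–B5, B4–B6
Each bag holds 3 vertices, so the decomposition has width 2, which upper-bounds the treewidth. On the other hand G contains the 3-clique {0, 4, 6}. A clique must lie in a single bag of any decomposition, so no decomposition can have width below 2. Hence tw(G) = 2 exactly.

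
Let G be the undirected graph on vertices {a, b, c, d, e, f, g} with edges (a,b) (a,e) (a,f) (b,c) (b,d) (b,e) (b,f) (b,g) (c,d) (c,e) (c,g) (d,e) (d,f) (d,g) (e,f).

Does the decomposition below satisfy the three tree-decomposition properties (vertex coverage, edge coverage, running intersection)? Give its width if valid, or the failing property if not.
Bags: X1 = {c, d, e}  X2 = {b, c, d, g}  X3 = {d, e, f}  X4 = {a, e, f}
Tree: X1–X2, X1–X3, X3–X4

A tree decomposition must satisfy three properties: every vertex lies in some bag; for every edge, both endpoints lie together in some bag; and for every vertex, the bags containing it form a connected subtree. Here edge (b,e) lies in no bag, so the decomposition is invalid.

No — edge (b,e) lies in no bag.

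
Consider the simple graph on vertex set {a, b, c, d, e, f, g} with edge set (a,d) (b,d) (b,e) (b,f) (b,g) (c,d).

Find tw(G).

A width-1 tree decomposition is:
Bags: B1 = {b, f}  B2 = {b, g}  B3 = {b, d}  B4 = {a, d}  B5 = {b, e}  B6 = {c, d}
Tree: B1–B2, B2–B3, B3–B4, B1–B5, B4–B6
The largest bag has 2 vertices, giving width 1; this decomposition certifies tw(G) ≤ 1. Since G has at least one edge (e.g. f–b), it is not an edgeless graph, so tw(G) ≥ 1. Combining the bounds, tw(G) = 1.

1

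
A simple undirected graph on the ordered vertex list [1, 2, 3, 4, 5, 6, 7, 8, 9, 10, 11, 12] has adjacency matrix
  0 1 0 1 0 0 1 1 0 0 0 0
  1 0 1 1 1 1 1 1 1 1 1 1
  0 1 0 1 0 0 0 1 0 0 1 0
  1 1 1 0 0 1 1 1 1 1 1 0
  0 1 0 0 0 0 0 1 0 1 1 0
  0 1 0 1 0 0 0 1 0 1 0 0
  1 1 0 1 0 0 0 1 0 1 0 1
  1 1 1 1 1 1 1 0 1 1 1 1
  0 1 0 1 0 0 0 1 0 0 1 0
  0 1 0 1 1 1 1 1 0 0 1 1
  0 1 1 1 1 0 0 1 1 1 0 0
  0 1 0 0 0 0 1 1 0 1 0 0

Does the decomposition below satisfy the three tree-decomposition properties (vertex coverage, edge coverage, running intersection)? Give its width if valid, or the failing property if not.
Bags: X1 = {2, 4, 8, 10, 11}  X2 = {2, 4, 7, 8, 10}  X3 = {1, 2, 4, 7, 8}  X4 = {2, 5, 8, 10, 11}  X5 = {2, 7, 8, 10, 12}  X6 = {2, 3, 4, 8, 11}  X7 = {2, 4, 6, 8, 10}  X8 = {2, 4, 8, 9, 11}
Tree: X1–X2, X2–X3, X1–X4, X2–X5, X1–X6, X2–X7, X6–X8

Yes; width 4.

Checking the three conditions: (i) the bags cover all of {1, 2, 3, 4, 5, 6, 7, 8, 9, 10, 11, 12}; (ii) for each edge, some bag contains both endpoints; (iii) the bags containing any fixed vertex form a subtree. All hold, so the decomposition is valid with width 5 − 1 = 4.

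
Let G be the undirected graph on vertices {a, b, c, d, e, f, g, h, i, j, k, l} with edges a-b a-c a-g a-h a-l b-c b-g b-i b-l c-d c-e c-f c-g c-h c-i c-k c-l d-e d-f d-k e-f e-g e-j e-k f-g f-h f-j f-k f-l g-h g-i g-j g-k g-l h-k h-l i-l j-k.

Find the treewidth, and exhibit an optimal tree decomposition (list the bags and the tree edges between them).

The largest bag has 5 vertices, giving width 4; this decomposition certifies tw(G) ≤ 4. For the lower bound, the 5 vertices {c, d, e, f, k} are pairwise adjacent, and any tree decomposition puts a clique entirely inside one bag — forcing width ≥ 4. Combining the bounds, tw(G) = 4.

Treewidth 4.
One such decomposition:
Bags: B1 = {c, e, f, g, k}  B2 = {c, f, g, h, k}  B3 = {c, f, g, h, l}  B4 = {a, c, g, h, l}  B5 = {e, f, g, j, k}  B6 = {a, b, c, g, l}  B7 = {b, c, g, i, l}  B8 = {c, d, e, f, k}
Tree: B1–B2, B2–B3, B3–B4, B1–B5, B4–B6, B6–B7, B1–B8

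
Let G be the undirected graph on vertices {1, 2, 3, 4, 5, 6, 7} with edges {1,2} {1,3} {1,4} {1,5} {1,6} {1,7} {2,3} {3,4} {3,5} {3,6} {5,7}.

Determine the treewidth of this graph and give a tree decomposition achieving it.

Treewidth 2.
Bags: B1 = {1, 3, 5}  B2 = {1, 3, 6}  B3 = {1, 5, 7}  B4 = {1, 2, 3}  B5 = {1, 3, 4}
Tree: B1–B2, B1–B3, B2–B4, B1–B5

Each bag holds 3 vertices, so the decomposition has width 2, which upper-bounds the treewidth. Conversely, {1, 2, 3} is a clique of size 3, and the vertices of any clique must share a bag in every tree decomposition; so some bag has ≥ 3 vertices and tw(G) ≥ 2. Combining the bounds, tw(G) = 2.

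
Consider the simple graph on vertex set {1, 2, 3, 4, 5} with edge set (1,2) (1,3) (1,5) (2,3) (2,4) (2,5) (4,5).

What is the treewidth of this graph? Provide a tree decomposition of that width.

Every bag has size at most 3, so the width is 3 − 1 = 2 and tw(G) ≤ 2. For the lower bound, the 3 vertices {1, 2, 3} are pairwise adjacent, and any tree decomposition puts a clique entirely inside one bag — forcing width ≥ 2. Combining the bounds, tw(G) = 2.

Treewidth 2.
One such decomposition:
Bags: B1 = {1, 2, 3}  B2 = {1, 2, 5}  B3 = {2, 4, 5}
Tree: B1–B2, B2–B3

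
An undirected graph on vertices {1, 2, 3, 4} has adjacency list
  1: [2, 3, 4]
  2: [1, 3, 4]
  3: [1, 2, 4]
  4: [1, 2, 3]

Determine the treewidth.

A width-3 tree decomposition is:
Bags: B1 = {1, 2, 3, 4}
Tree: (single bag)
A single bag containing all 4 vertices is trivially a valid decomposition of width 3. Conversely, {1, 2, 3, 4} is a clique of size 4, and the vertices of any clique must share a bag in every tree decomposition; so some bag has ≥ 4 vertices and tw(G) ≥ 3. Combining the bounds, tw(G) = 3.

3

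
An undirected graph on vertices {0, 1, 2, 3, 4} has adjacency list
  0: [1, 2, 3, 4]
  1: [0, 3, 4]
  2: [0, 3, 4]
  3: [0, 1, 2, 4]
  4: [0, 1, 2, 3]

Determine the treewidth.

A width-3 tree decomposition is:
Bags: B1 = {0, 1, 3, 4}  B2 = {0, 2, 3, 4}
Tree: B1–B2
Each bag holds 4 vertices, so the decomposition has width 3, which upper-bounds the treewidth. On the other hand G contains the 4-clique {0, 1, 3, 4}. A clique must lie in a single bag of any decomposition, so no decomposition can have width below 3. The upper and lower bounds meet at 3, so that is the treewidth.

3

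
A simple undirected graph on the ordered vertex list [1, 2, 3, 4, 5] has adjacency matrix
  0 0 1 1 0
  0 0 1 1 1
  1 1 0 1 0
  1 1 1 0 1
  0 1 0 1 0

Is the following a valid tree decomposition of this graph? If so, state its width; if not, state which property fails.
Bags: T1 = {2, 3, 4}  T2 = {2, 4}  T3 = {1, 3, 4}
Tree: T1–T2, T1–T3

A tree decomposition must satisfy three properties: every vertex lies in some bag; for every edge, both endpoints lie together in some bag; and for every vertex, the bags containing it form a connected subtree. Here vertex 5 appears in no bag, so the decomposition is invalid.

No — vertex 5 appears in no bag.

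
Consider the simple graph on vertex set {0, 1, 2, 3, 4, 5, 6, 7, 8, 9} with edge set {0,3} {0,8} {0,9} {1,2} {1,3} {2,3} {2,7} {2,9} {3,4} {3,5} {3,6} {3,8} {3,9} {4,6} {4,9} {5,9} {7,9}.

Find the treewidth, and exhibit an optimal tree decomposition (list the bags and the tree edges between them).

Treewidth 2.
One such decomposition:
Bags: B1 = {3, 4, 9}  B2 = {2, 3, 9}  B3 = {0, 3, 9}  B4 = {0, 3, 8}  B5 = {3, 4, 6}  B6 = {1, 2, 3}  B7 = {2, 7, 9}  B8 = {3, 5, 9}
Tree: B1–B2, B1–B3, B3–B4, B1–B5, B2–B6, B2–B7, B1–B8

The largest bag has 3 vertices, giving width 2; this decomposition certifies tw(G) ≤ 2. Conversely, {0, 3, 8} is a clique of size 3, and the vertices of any clique must share a bag in every tree decomposition; so some bag has ≥ 3 vertices and tw(G) ≥ 2. Therefore the treewidth is 2.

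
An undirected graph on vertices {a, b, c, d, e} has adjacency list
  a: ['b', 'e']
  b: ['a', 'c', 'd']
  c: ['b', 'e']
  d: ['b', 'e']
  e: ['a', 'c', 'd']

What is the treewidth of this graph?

2

A width-2 tree decomposition is:
Bags: B1 = {b, c, e}  B2 = {b, d, e}  B3 = {a, b, e}
Tree: B1–B2, B2–B3
Each bag holds 3 vertices, so the decomposition has width 2, which upper-bounds the treewidth. For the lower bound, G contains the cycle c–b–d–e–c, so G is not a forest; only forests have treewidth ≤ 1, hence tw(G) ≥ 2. The upper and lower bounds meet at 2, so that is the treewidth.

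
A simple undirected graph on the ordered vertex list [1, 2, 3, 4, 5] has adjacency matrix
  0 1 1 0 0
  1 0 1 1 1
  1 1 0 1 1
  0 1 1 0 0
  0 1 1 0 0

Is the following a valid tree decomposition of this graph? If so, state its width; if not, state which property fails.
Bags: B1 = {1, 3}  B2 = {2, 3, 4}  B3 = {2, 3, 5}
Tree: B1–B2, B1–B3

No — edge (2,1) lies in no bag.

A tree decomposition must satisfy three properties: every vertex lies in some bag; for every edge, both endpoints lie together in some bag; and for every vertex, the bags containing it form a connected subtree. Here edge (2,1) lies in no bag, so the decomposition is invalid.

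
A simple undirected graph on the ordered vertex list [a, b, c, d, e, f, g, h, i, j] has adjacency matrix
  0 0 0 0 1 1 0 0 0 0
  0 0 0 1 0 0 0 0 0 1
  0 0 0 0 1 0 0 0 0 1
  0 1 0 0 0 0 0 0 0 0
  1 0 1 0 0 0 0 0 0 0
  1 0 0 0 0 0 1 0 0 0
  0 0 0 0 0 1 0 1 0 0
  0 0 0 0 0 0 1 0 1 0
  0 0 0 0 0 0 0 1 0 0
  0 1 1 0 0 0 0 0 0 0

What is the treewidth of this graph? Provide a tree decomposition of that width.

Each bag holds 2 vertices, so the decomposition has width 1, which upper-bounds the treewidth. G has an edge, so its treewidth is at least 1. Hence tw(G) = 1 exactly.

Treewidth 1.
One such decomposition:
Bags: B1 = {b, d}  B2 = {b, j}  B3 = {c, j}  B4 = {c, e}  B5 = {a, e}  B6 = {a, f}  B7 = {f, g}  B8 = {g, h}  B9 = {h, i}
Tree: B1–B2, B2–B3, B3–B4, B4–B5, B5–B6, B6–B7, B7–B8, B8–B9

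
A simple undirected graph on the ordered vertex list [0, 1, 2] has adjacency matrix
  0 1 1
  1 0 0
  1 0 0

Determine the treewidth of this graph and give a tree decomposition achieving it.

Every bag has size at most 2, so the width is 2 − 1 = 1 and tw(G) ≤ 1. G has an edge, so its treewidth is at least 1. Hence tw(G) = 1 exactly.

Treewidth 1.
One such decomposition:
Bags: B1 = {0, 1}  B2 = {0, 2}
Tree: B1–B2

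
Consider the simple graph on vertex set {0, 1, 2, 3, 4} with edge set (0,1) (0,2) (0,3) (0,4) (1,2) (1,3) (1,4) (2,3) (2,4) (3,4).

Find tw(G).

A width-4 tree decomposition is:
Bags: B1 = {0, 1, 2, 3, 4}
Tree: (single bag)
A single bag containing all 5 vertices is trivially a valid decomposition of width 4. For the lower bound, the 5 vertices {0, 1, 2, 3, 4} are pairwise adjacent, and any tree decomposition puts a clique entirely inside one bag — forcing width ≥ 4. The upper and lower bounds meet at 4, so that is the treewidth.

4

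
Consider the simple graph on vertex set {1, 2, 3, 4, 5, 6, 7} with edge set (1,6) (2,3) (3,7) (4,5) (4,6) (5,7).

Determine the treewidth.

A width-1 tree decomposition is:
Bags: B1 = {2, 3}  B2 = {3, 7}  B3 = {5, 7}  B4 = {4, 5}  B5 = {4, 6}  B6 = {1, 6}
Tree: B1–B2, B2–B3, B3–B4, B4–B5, B5–B6
Every bag has size at most 2, so the width is 2 − 1 = 1 and tw(G) ≤ 1. Since G has at least one edge (e.g. 2–3), it is not an edgeless graph, so tw(G) ≥ 1. The upper and lower bounds meet at 1, so that is the treewidth.

1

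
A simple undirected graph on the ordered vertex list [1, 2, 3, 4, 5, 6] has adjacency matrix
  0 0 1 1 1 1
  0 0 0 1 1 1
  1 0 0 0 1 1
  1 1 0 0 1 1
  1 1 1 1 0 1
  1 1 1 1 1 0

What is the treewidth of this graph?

A width-3 tree decomposition is:
Bags: B1 = {1, 3, 5, 6}  B2 = {1, 4, 5, 6}  B3 = {2, 4, 5, 6}
Tree: B1–B2, B2–B3
Each bag holds 4 vertices, so the decomposition has width 3, which upper-bounds the treewidth. Conversely, {1, 3, 5, 6} is a clique of size 4, and the vertices of any clique must share a bag in every tree decomposition; so some bag has ≥ 4 vertices and tw(G) ≥ 3. Therefore the treewidth is 3.

3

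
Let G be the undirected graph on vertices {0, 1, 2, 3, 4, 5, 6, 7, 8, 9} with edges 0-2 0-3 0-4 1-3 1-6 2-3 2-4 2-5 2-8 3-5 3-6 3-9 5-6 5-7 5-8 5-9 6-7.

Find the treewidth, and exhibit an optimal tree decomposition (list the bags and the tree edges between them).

The largest bag has 3 vertices, giving width 2; this decomposition certifies tw(G) ≤ 2. For the lower bound, the 3 vertices {2, 5, 8} are pairwise adjacent, and any tree decomposition puts a clique entirely inside one bag — forcing width ≥ 2. Combining the bounds, tw(G) = 2.

Treewidth 2.
One such decomposition:
Bags: B1 = {2, 3, 5}  B2 = {0, 2, 3}  B3 = {3, 5, 9}  B4 = {2, 5, 8}  B5 = {3, 5, 6}  B6 = {5, 6, 7}  B7 = {0, 2, 4}  B8 = {1, 3, 6}
Tree: B1–B2, B1–B3, B1–B4, B1–B5, B5–B6, B2–B7, B5–B8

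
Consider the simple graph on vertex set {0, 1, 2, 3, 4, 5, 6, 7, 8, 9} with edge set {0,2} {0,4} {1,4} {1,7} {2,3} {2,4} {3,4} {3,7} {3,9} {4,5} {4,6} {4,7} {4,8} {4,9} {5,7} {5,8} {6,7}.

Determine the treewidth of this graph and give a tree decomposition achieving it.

Each bag holds 3 vertices, so the decomposition has width 2, which upper-bounds the treewidth. On the other hand G contains the 3-clique {0, 2, 4}. A clique must lie in a single bag of any decomposition, so no decomposition can have width below 2. The upper and lower bounds meet at 2, so that is the treewidth.

Treewidth 2.
One such decomposition:
Bags: B1 = {4, 5, 7}  B2 = {4, 5, 8}  B3 = {3, 4, 7}  B4 = {1, 4, 7}  B5 = {4, 6, 7}  B6 = {2, 3, 4}  B7 = {3, 4, 9}  B8 = {0, 2, 4}
Tree: B1–B2, B1–B3, B1–B4, B1–B5, B3–B6, B6–B7, B6–B8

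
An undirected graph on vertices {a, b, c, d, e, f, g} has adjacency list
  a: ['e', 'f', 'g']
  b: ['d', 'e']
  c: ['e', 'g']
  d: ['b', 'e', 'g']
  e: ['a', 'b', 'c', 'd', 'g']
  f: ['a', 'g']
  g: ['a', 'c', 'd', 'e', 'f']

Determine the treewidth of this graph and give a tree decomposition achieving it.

The largest bag has 3 vertices, giving width 2; this decomposition certifies tw(G) ≤ 2. On the other hand G contains the 3-clique {d, e, g}. A clique must lie in a single bag of any decomposition, so no decomposition can have width below 2. The upper and lower bounds meet at 2, so that is the treewidth.

Treewidth 2.
Bags: B1 = {d, e, g}  B2 = {a, e, g}  B3 = {c, e, g}  B4 = {b, d, e}  B5 = {a, f, g}
Tree: B1–B2, B1–B3, B1–B4, B2–B5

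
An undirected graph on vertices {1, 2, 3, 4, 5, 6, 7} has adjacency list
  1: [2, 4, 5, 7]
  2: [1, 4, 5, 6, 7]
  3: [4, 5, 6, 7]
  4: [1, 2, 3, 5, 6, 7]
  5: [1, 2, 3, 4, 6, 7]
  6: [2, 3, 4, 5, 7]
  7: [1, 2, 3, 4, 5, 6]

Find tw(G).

A width-4 tree decomposition is:
Bags: B1 = {1, 2, 4, 5, 7}  B2 = {2, 4, 5, 6, 7}  B3 = {3, 4, 5, 6, 7}
Tree: B1–B2, B2–B3
The largest bag has 5 vertices, giving width 4; this decomposition certifies tw(G) ≤ 4. On the other hand G contains the 5-clique {1, 2, 4, 5, 7}. A clique must lie in a single bag of any decomposition, so no decomposition can have width below 4. Combining the bounds, tw(G) = 4.

4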